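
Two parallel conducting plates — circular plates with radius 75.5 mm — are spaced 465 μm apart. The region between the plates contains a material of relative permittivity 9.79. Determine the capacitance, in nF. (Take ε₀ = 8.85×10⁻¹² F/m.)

3.34 nF

A = π(75.5 mm)² = 1.79×10⁻² m².
C = κε₀A/d = 9.79 × 8.85×10⁻¹² × 1.79×10⁻² / 4.65×10⁻⁴ = 3.34×10⁻⁹ F.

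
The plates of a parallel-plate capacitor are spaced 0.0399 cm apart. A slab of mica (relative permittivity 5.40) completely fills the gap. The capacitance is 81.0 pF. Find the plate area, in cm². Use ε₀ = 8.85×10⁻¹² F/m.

6.76 cm²

A = Cd/(κε₀) = 8.10×10⁻¹¹ × 3.99×10⁻⁴ / (5.40 × 8.85×10⁻¹²) = 6.76×10⁻⁴ m².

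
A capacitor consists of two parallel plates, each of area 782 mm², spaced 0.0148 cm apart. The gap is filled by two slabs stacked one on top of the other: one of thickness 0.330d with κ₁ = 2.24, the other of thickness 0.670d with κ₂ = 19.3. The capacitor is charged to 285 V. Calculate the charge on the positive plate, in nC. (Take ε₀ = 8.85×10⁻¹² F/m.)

73.2 nC

A = 782 mm² = 7.82×10⁻⁴ m².
Stacked slabs ⇒ two capacitors in series, each with the full plate area.
C₁ = κ₁ε₀A/d₁ = 2.24 × 8.85×10⁻¹² × 7.82×10⁻⁴ / 4.88×10⁻⁵ = 3.17×10⁻¹⁰ F.
C₂ = κ₂ε₀A/d₂ = 19.3 × 8.85×10⁻¹² × 7.82×10⁻⁴ / 9.92×10⁻⁵ = 1.35×10⁻⁹ F.
C = (1/C₁ + 1/C₂)⁻¹ = 2.57×10⁻¹⁰ F.
Q = CV = 2.57×10⁻¹⁰ × 285 = 7.32×10⁻⁸ C.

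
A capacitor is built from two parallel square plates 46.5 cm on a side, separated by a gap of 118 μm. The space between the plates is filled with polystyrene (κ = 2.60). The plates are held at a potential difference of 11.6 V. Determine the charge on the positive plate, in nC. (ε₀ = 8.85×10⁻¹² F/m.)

Q ≈ 489 nC

A = (46.5 cm)² = 0.216 m².
C = κε₀A/d = 2.60 × 8.85×10⁻¹² × 0.216 / 1.18×10⁻⁴ = 4.22×10⁻⁸ F.
Q = CV = 4.22×10⁻⁸ × 11.6 = 4.89×10⁻⁷ C.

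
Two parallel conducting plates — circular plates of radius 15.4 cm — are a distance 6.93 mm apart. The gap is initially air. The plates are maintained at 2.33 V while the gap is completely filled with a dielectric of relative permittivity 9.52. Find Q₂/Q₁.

9.52

Battery connected ⇒ V is held fixed.
C₂ = 9.52 C₁ and Q = CV, so Q₂/Q₁ = C₂/C₁ = 9.52.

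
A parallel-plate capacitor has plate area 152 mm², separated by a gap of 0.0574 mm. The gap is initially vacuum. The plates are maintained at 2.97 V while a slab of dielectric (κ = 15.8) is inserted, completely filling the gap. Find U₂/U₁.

15.8

Battery connected ⇒ V is held fixed.
C₂ = 15.8 C₁ and U = ½CV², so U₂/U₁ = C₂/C₁ = 15.8.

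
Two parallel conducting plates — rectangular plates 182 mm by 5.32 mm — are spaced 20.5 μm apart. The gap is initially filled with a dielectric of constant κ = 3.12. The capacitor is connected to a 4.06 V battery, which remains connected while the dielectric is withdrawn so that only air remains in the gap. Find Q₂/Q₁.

Battery connected ⇒ V is held fixed.
C₂ = 0.321 C₁ and Q = CV, so Q₂/Q₁ = C₂/C₁ = 0.321.

0.321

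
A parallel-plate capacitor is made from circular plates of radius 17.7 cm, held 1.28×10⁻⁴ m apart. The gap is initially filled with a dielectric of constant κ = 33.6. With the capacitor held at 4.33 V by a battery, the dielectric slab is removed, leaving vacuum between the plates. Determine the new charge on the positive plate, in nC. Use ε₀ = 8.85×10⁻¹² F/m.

A = π(17.7 cm)² = 9.84×10⁻² m².
Initially C₁ = κε₀A/d = 33.6 × 8.85×10⁻¹² × 9.84×10⁻² / 1.28×10⁻⁴ = 2.29×10⁻⁷ F.
Q₁ = 9.90×10⁻⁷ C.
Battery connected ⇒ V is held fixed. C₂ = 0.0298 C₁ and Q = CV, so Q₂/Q₁ = C₂/C₁ = 0.0298.
Q₂ = 0.0298 × 9.90×10⁻⁷ = 2.95×10⁻⁸ C.

Q ≈ 29.5 nC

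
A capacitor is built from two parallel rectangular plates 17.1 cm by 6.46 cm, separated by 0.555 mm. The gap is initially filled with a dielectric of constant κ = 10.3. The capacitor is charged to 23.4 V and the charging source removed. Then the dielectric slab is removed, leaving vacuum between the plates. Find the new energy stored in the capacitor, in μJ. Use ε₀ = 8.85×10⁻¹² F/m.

A = 17.1 × 6.46 cm² = 1.10×10⁻² m².
Initially C₁ = κε₀A/d = 10.3 × 8.85×10⁻¹² × 1.10×10⁻² / 5.55×10⁻⁴ = 1.81×10⁻⁹ F.
U₁ = 4.97×10⁻⁷ J.
Isolated ⇒ Q is held fixed. C₂ = 0.0971 C₁ and U = Q²/(2C), so U₂/U₁ = C₁/C₂ = 10.3.
U₂ = 10.3 × 4.97×10⁻⁷ = 5.12×10⁻⁶ J.

5.12 μJ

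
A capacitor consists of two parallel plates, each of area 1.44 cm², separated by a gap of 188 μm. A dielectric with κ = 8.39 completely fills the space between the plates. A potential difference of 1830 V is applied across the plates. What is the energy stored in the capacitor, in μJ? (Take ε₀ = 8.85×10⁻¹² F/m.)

A = 1.44 cm² = 1.44×10⁻⁴ m².
C = κε₀A/d = 8.39 × 8.85×10⁻¹² × 1.44×10⁻⁴ / 1.88×10⁻⁴ = 5.69×10⁻¹¹ F.
U = ½CV² = ½ × 5.69×10⁻¹¹ × (1830)² = 9.52×10⁻⁵ J.

95.2 μJ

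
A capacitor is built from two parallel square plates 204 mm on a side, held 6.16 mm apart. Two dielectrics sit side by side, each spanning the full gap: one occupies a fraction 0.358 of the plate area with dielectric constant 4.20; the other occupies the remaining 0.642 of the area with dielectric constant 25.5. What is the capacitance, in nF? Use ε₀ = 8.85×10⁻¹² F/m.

C ≈ 1.07 nF

A = (204 mm)² = 4.16×10⁻² m².
Side-by-side slabs ⇒ two capacitors in parallel, each spanning the full gap.
C₁ = κ₁ε₀A₁/d = 4.20 × 8.85×10⁻¹² × 1.49×10⁻² / 6.16×10⁻³ = 8.99×10⁻¹¹ F.
C₂ = κ₂ε₀A₂/d = 25.5 × 8.85×10⁻¹² × 2.67×10⁻² / 6.16×10⁻³ = 9.79×10⁻¹⁰ F.
C = C₁ + C₂ = 1.07×10⁻⁹ F.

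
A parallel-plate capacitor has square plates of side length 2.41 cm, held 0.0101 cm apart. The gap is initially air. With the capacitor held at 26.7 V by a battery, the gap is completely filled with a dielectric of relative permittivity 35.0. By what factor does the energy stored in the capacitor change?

Battery connected ⇒ V is held fixed.
C₂ = 35.0 C₁ and U = ½CV², so U₂/U₁ = C₂/C₁ = 35.0.

U₂/U₁ ≈ 35.0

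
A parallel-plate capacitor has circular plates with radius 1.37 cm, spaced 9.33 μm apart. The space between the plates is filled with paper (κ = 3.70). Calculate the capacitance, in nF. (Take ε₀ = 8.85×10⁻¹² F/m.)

2.07 nF

A = π(1.37 cm)² = 5.90×10⁻⁴ m².
C = κε₀A/d = 3.70 × 8.85×10⁻¹² × 5.90×10⁻⁴ / 9.33×10⁻⁶ = 2.07×10⁻⁹ F.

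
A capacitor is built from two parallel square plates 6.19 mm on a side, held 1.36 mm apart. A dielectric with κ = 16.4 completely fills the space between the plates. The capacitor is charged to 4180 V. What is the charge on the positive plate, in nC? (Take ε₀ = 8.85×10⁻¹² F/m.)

A = (6.19 mm)² = 3.83×10⁻⁵ m².
C = κε₀A/d = 16.4 × 8.85×10⁻¹² × 3.83×10⁻⁵ / 1.36×10⁻³ = 4.09×10⁻¹² F.
Q = CV = 4.09×10⁻¹² × 4180 = 1.71×10⁻⁸ C.

17.1 nC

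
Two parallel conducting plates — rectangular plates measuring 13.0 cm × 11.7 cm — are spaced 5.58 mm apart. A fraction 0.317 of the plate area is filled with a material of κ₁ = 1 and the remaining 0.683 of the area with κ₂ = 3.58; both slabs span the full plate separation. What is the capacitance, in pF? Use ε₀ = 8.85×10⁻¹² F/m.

66.6 pF

A = 13.0 × 11.7 cm² = 1.52×10⁻² m².
Side-by-side slabs ⇒ two capacitors in parallel, each spanning the full gap.
C₁ = κ₁ε₀A₁/d = 1.00 × 8.85×10⁻¹² × 4.82×10⁻³ / 5.58×10⁻³ = 7.65×10⁻¹² F.
C₂ = κ₂ε₀A₂/d = 3.58 × 8.85×10⁻¹² × 1.04×10⁻² / 5.58×10⁻³ = 5.90×10⁻¹¹ F.
C = C₁ + C₂ = 6.66×10⁻¹¹ F.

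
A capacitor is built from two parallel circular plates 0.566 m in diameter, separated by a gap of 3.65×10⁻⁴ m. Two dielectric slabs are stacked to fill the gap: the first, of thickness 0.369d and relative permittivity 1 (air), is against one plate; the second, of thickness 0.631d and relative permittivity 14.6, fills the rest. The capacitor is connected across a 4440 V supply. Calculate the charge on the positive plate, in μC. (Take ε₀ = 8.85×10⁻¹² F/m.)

Q ≈ 65.7 μC

A = π(0.566/2 m)² = 0.252 m².
Stacked slabs ⇒ two capacitors in series, each with the full plate area.
C₁ = κ₁ε₀A/d₁ = 1.00 × 8.85×10⁻¹² × 0.252 / 1.35×10⁻⁴ = 1.65×10⁻⁸ F.
C₂ = κ₂ε₀A/d₂ = 14.6 × 8.85×10⁻¹² × 0.252 / 2.30×10⁻⁴ = 1.41×10⁻⁷ F.
C = (1/C₁ + 1/C₂)⁻¹ = 1.48×10⁻⁸ F.
Q = CV = 1.48×10⁻⁸ × 4440 = 6.57×10⁻⁵ C.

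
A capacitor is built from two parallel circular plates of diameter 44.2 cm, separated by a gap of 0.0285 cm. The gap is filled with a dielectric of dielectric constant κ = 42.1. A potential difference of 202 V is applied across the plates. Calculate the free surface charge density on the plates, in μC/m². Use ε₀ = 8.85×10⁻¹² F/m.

σ ≈ 264 μC/m²

A = π(44.2/2 cm)² = 0.153 m².
C = κε₀A/d = 42.1 × 8.85×10⁻¹² × 0.153 / 2.85×10⁻⁴ = 2.01×10⁻⁷ F.
σ = Q/A = CV/A = 2.01×10⁻⁷ × 202 / 0.153 = 2.64×10⁻⁴ C/m².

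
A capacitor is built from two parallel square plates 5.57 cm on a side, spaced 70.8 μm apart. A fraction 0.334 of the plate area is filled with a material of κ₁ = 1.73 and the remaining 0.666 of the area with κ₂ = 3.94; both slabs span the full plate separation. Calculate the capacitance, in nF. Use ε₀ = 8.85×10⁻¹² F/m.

A = (5.57 cm)² = 3.10×10⁻³ m².
Side-by-side slabs ⇒ two capacitors in parallel, each spanning the full gap.
C₁ = κ₁ε₀A₁/d = 1.73 × 8.85×10⁻¹² × 1.04×10⁻³ / 7.08×10⁻⁵ = 2.24×10⁻¹⁰ F.
C₂ = κ₂ε₀A₂/d = 3.94 × 8.85×10⁻¹² × 2.07×10⁻³ / 7.08×10⁻⁵ = 1.02×10⁻⁹ F.
C = C₁ + C₂ = 1.24×10⁻⁹ F.

C ≈ 1.24 nF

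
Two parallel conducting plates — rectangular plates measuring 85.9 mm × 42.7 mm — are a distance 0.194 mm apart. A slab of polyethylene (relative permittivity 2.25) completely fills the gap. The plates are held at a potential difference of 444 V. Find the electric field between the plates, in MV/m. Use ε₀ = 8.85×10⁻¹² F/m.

2.29 MV/m

E = V/d = 444 / 1.94×10⁻⁴ = 2.29×10⁶ V/m.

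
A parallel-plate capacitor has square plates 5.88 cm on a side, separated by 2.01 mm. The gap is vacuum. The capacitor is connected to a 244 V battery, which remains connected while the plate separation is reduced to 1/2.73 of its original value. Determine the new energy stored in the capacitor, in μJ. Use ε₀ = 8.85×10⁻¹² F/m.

U ≈ 1.24 μJ

A = (5.88 cm)² = 3.46×10⁻³ m².
Initially C₁ = ε₀A/d = 8.85×10⁻¹² × 3.46×10⁻³ / 2.01×10⁻³ = 1.52×10⁻¹¹ F.
U₁ = 4.53×10⁻⁷ J.
Battery connected ⇒ V is held fixed. C₂ = 2.73 C₁ and U = ½CV², so U₂/U₁ = C₂/C₁ = 2.73.
U₂ = 2.73 × 4.53×10⁻⁷ = 1.24×10⁻⁶ J.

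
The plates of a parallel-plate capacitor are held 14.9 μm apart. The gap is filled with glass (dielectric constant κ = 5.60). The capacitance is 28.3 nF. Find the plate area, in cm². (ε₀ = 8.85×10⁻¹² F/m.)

A = Cd/(κε₀) = 2.83×10⁻⁸ × 1.49×10⁻⁵ / (5.60 × 8.85×10⁻¹²) = 8.51×10⁻³ m².

85.1 cm²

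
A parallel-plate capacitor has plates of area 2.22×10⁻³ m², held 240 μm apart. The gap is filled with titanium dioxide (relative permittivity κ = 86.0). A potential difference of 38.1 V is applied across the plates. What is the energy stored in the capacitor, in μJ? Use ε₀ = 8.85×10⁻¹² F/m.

5.11 μJ

C = κε₀A/d = 86.0 × 8.85×10⁻¹² × 2.22×10⁻³ / 2.40×10⁻⁴ = 7.04×10⁻⁹ F.
U = ½CV² = ½ × 7.04×10⁻⁹ × (38.1)² = 5.11×10⁻⁶ J.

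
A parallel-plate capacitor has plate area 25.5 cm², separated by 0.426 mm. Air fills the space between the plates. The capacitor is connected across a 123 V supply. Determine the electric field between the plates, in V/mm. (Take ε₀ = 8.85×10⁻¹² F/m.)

E = V/d = 123 / 4.26×10⁻⁴ = 2.89×10⁵ V/m.

E ≈ 289 V/mm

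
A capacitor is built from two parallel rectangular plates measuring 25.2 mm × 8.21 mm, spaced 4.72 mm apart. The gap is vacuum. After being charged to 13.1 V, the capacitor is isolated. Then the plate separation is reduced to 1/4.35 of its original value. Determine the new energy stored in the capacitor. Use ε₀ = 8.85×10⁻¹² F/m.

U ≈ 7.65 pJ

A = 25.2 × 8.21 mm² = 2.07×10⁻⁴ m².
Initially C₁ = ε₀A/d = 8.85×10⁻¹² × 2.07×10⁻⁴ / 4.72×10⁻³ = 3.88×10⁻¹³ F.
U₁ = 3.33×10⁻¹¹ J.
Isolated ⇒ Q is held fixed. C₂ = 4.35 C₁ and U = Q²/(2C), so U₂/U₁ = C₁/C₂ = 0.230.
U₂ = 0.230 × 3.33×10⁻¹¹ = 7.65×10⁻¹² J.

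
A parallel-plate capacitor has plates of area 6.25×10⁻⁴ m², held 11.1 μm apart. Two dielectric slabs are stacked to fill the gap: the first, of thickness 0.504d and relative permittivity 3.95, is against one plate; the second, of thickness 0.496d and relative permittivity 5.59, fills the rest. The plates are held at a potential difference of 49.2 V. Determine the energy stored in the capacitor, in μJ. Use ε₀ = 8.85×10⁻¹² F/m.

Stacked slabs ⇒ two capacitors in series, each with the full plate area.
C₁ = κ₁ε₀A/d₁ = 3.95 × 8.85×10⁻¹² × 6.25×10⁻⁴ / 5.59×10⁻⁶ = 3.91×10⁻⁹ F.
C₂ = κ₂ε₀A/d₂ = 5.59 × 8.85×10⁻¹² × 6.25×10⁻⁴ / 5.51×10⁻⁶ = 5.62×10⁻⁹ F.
C = (1/C₁ + 1/C₂)⁻¹ = 2.30×10⁻⁹ F.
U = ½CV² = ½ × 2.30×10⁻⁹ × (49.2)² = 2.79×10⁻⁶ J.

2.79 μJ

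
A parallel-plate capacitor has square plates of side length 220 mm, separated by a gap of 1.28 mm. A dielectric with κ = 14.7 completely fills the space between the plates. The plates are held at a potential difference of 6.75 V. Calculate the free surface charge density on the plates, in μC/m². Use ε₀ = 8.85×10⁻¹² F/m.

A = (220 mm)² = 4.84×10⁻² m².
C = κε₀A/d = 14.7 × 8.85×10⁻¹² × 4.84×10⁻² / 1.28×10⁻³ = 4.92×10⁻⁹ F.
σ = Q/A = CV/A = 4.92×10⁻⁹ × 6.75 / 4.84×10⁻² = 6.86×10⁻⁷ C/m².

σ ≈ 0.686 μC/m²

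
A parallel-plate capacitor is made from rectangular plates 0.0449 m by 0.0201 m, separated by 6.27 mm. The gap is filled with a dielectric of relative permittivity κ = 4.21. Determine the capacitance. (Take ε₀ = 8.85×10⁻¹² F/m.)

5.36 pF

A = 0.0449 × 0.0201 m² = 9.02×10⁻⁴ m².
C = κε₀A/d = 4.21 × 8.85×10⁻¹² × 9.02×10⁻⁴ / 6.27×10⁻³ = 5.36×10⁻¹² F.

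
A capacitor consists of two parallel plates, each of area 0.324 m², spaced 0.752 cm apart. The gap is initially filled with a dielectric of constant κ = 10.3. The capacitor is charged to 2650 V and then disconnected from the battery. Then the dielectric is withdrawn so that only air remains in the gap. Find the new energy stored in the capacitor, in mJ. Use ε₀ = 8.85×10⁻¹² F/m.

U ≈ 142 mJ

Initially C₁ = κε₀A/d = 10.3 × 8.85×10⁻¹² × 0.324 / 7.52×10⁻³ = 3.93×10⁻⁹ F.
U₁ = 1.38×10⁻² J.
Isolated ⇒ Q is held fixed. C₂ = 0.0971 C₁ and U = Q²/(2C), so U₂/U₁ = C₁/C₂ = 10.3.
U₂ = 10.3 × 1.38×10⁻² = 0.142 J.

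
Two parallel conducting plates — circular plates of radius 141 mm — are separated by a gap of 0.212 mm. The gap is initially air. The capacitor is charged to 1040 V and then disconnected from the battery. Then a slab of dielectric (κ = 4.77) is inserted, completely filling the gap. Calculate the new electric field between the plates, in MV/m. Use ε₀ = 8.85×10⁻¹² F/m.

1.03 MV/m

A = π(141 mm)² = 6.25×10⁻² m².
Initially C₁ = ε₀A/d = 8.85×10⁻¹² × 6.25×10⁻² / 2.12×10⁻⁴ = 2.61×10⁻⁹ F.
E₁ = 4.91×10⁶ V/m.
Isolated ⇒ Q is held fixed. V₂ = Q/C₂ = V₁/4.77; E = V/d, so E₂/E₁ = (V₂/V₁)(d₁/d₂) = 0.210.
E₂ = 0.210 × 4.91×10⁶ = 1.03×10⁶ V/m.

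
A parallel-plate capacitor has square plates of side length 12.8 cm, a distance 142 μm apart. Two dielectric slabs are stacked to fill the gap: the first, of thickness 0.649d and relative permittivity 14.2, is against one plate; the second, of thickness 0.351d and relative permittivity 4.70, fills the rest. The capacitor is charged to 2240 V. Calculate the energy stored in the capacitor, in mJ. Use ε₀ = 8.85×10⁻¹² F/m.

U ≈ 21.3 mJ

A = (12.8 cm)² = 1.64×10⁻² m².
Stacked slabs ⇒ two capacitors in series, each with the full plate area.
C₁ = κ₁ε₀A/d₁ = 14.2 × 8.85×10⁻¹² × 1.64×10⁻² / 9.22×10⁻⁵ = 2.23×10⁻⁸ F.
C₂ = κ₂ε₀A/d₂ = 4.70 × 8.85×10⁻¹² × 1.64×10⁻² / 4.98×10⁻⁵ = 1.37×10⁻⁸ F.
C = (1/C₁ + 1/C₂)⁻¹ = 8.48×10⁻⁹ F.
U = ½CV² = ½ × 8.48×10⁻⁹ × (2240)² = 2.13×10⁻² J.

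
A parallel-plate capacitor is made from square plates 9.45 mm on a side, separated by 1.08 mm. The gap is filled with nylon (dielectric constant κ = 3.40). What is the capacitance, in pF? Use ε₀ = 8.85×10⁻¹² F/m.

A = (9.45 mm)² = 8.93×10⁻⁵ m².
C = κε₀A/d = 3.40 × 8.85×10⁻¹² × 8.93×10⁻⁵ / 1.08×10⁻³ = 2.49×10⁻¹² F.

C ≈ 2.49 pF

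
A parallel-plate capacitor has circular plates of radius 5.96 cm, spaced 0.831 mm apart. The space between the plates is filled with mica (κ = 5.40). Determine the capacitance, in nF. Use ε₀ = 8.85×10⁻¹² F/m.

A = π(5.96 cm)² = 1.12×10⁻² m².
C = κε₀A/d = 5.40 × 8.85×10⁻¹² × 1.12×10⁻² / 8.31×10⁻⁴ = 6.42×10⁻¹⁰ F.

C ≈ 0.642 nF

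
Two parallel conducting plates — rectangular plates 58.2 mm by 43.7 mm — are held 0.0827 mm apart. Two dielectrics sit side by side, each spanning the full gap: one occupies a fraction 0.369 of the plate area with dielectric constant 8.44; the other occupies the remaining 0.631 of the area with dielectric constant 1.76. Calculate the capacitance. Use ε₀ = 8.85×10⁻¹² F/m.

C ≈ 1.15 nF

A = 58.2 × 43.7 mm² = 2.54×10⁻³ m².
Side-by-side slabs ⇒ two capacitors in parallel, each spanning the full gap.
C₁ = κ₁ε₀A₁/d = 8.44 × 8.85×10⁻¹² × 9.38×10⁻⁴ / 8.27×10⁻⁵ = 8.48×10⁻¹⁰ F.
C₂ = κ₂ε₀A₂/d = 1.76 × 8.85×10⁻¹² × 1.60×10⁻³ / 8.27×10⁻⁵ = 3.02×10⁻¹⁰ F.
C = C₁ + C₂ = 1.15×10⁻⁹ F.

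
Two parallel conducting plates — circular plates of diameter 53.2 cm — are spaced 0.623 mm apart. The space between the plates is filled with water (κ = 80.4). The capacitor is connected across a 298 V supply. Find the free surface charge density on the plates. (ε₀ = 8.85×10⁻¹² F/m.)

34.0 nC/cm²

A = π(53.2/2 cm)² = 0.222 m².
C = κε₀A/d = 80.4 × 8.85×10⁻¹² × 0.222 / 6.23×10⁻⁴ = 2.54×10⁻⁷ F.
σ = Q/A = CV/A = 2.54×10⁻⁷ × 298 / 0.222 = 3.40×10⁻⁴ C/m².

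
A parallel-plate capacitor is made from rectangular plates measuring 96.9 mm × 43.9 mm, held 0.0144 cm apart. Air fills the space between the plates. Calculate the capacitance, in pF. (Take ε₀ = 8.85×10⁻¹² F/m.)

A = 96.9 × 43.9 mm² = 4.25×10⁻³ m².
C = ε₀A/d = 8.85×10⁻¹² × 4.25×10⁻³ / 1.44×10⁻⁴ = 2.61×10⁻¹⁰ F.

261 pF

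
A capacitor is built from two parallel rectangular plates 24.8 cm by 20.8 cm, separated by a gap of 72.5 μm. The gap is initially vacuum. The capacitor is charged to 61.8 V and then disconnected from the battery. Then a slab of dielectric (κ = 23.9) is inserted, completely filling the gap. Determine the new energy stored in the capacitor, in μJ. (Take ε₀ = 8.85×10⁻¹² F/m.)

0.503 μJ

A = 24.8 × 20.8 cm² = 5.16×10⁻² m².
Initially C₁ = ε₀A/d = 8.85×10⁻¹² × 5.16×10⁻² / 7.25×10⁻⁵ = 6.30×10⁻⁹ F.
U₁ = 1.20×10⁻⁵ J.
Isolated ⇒ Q is held fixed. C₂ = 23.9 C₁ and U = Q²/(2C), so U₂/U₁ = C₁/C₂ = 0.0418.
U₂ = 0.0418 × 1.20×10⁻⁵ = 5.03×10⁻⁷ J.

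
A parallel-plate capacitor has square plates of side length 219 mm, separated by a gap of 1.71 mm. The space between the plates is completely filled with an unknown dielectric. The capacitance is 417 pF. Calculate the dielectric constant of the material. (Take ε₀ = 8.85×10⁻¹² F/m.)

A = (219 mm)² = 4.80×10⁻² m².
κ = Cd/(ε₀A) = 4.17×10⁻¹⁰ × 1.71×10⁻³ / (8.85×10⁻¹² × 4.80×10⁻²) = 1.68.

1.68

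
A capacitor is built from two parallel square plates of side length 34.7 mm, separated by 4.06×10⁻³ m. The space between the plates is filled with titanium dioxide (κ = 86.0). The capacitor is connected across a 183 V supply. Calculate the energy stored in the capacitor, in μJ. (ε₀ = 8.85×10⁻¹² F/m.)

3.78 μJ

A = (34.7 mm)² = 1.20×10⁻³ m².
C = κε₀A/d = 86.0 × 8.85×10⁻¹² × 1.20×10⁻³ / 4.06×10⁻³ = 2.26×10⁻¹⁰ F.
U = ½CV² = ½ × 2.26×10⁻¹⁰ × (183)² = 3.78×10⁻⁶ J.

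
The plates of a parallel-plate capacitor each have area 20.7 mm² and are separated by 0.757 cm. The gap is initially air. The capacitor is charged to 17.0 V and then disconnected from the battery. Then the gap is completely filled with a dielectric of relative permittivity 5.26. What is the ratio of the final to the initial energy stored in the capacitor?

Isolated ⇒ Q is held fixed.
C₂ = 5.26 C₁ and U = Q²/(2C), so U₂/U₁ = C₁/C₂ = 0.190.

U₂/U₁ ≈ 0.190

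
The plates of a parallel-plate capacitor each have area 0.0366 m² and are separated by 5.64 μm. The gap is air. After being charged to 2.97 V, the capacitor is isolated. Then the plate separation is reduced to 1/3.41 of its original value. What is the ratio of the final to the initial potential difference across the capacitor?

V₂/V₁ ≈ 0.293

Isolated ⇒ Q is held fixed.
C₂ = 3.41 C₁ and V = Q/C, so V₂/V₁ = C₁/C₂ = 0.293.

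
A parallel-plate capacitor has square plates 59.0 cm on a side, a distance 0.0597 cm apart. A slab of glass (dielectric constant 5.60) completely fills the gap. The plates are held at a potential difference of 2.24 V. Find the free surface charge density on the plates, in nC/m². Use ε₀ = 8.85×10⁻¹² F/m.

186 nC/m²

A = (59.0 cm)² = 0.348 m².
C = κε₀A/d = 5.60 × 8.85×10⁻¹² × 0.348 / 5.97×10⁻⁴ = 2.89×10⁻⁸ F.
σ = Q/A = CV/A = 2.89×10⁻⁸ × 2.24 / 0.348 = 1.86×10⁻⁷ C/m².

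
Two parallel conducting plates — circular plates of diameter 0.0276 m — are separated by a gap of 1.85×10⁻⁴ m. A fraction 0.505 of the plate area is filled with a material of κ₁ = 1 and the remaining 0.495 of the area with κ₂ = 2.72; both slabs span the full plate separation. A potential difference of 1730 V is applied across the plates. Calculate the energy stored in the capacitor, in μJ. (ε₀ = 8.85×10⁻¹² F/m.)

A = π(0.0276/2 m)² = 5.98×10⁻⁴ m².
Side-by-side slabs ⇒ two capacitors in parallel, each spanning the full gap.
C₁ = κ₁ε₀A₁/d = 1.00 × 8.85×10⁻¹² × 3.02×10⁻⁴ / 1.85×10⁻⁴ = 1.45×10⁻¹¹ F.
C₂ = κ₂ε₀A₂/d = 2.72 × 8.85×10⁻¹² × 2.96×10⁻⁴ / 1.85×10⁻⁴ = 3.85×10⁻¹¹ F.
C = C₁ + C₂ = 5.30×10⁻¹¹ F.
U = ½CV² = ½ × 5.30×10⁻¹¹ × (1730)² = 7.93×10⁻⁵ J.

U ≈ 79.3 μJ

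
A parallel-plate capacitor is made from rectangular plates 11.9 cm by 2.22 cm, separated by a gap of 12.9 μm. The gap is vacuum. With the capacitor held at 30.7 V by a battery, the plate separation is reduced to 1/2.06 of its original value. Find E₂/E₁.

2.06

Battery connected ⇒ V is held fixed.
E = V/d, so E₂/E₁ = d₁/d₂ = 2.06.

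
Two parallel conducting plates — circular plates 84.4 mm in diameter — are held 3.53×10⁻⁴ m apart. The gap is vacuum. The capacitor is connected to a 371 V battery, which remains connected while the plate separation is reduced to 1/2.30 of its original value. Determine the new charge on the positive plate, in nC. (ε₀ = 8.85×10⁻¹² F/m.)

A = π(84.4/2 mm)² = 5.59×10⁻³ m².
Initially C₁ = ε₀A/d = 8.85×10⁻¹² × 5.59×10⁻³ / 3.53×10⁻⁴ = 1.40×10⁻¹⁰ F.
Q₁ = 5.20×10⁻⁸ C.
Battery connected ⇒ V is held fixed. C₂ = 2.30 C₁ and Q = CV, so Q₂/Q₁ = C₂/C₁ = 2.30.
Q₂ = 2.30 × 5.20×10⁻⁸ = 1.20×10⁻⁷ C.

120 nC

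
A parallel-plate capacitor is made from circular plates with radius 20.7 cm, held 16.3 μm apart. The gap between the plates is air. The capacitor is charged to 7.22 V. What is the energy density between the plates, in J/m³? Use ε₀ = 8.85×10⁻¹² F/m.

E = V/d = 7.22 / 1.63×10⁻⁵ = 4.43×10⁵ V/m.
u = ½ε₀E² = ½ × 8.85×10⁻¹² × (4.43×10⁵)² = 0.868 J/m³.

u ≈ 0.868 J/m³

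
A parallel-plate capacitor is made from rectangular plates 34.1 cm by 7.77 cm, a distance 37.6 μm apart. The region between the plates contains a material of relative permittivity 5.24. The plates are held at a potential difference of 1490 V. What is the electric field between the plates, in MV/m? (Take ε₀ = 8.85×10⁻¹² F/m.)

39.6 MV/m

E = V/d = 1490 / 3.76×10⁻⁵ = 3.96×10⁷ V/m.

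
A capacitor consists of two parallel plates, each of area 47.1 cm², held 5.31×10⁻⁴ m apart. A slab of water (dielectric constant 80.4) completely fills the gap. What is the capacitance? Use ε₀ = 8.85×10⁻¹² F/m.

A = 47.1 cm² = 4.71×10⁻³ m².
C = κε₀A/d = 80.4 × 8.85×10⁻¹² × 4.71×10⁻³ / 5.31×10⁻⁴ = 6.31×10⁻⁹ F.

6.31 nF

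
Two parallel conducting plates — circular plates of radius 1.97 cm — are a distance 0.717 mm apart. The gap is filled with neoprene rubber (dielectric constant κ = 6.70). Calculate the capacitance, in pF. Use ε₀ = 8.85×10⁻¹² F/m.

101 pF

A = π(1.97 cm)² = 1.22×10⁻³ m².
C = κε₀A/d = 6.70 × 8.85×10⁻¹² × 1.22×10⁻³ / 7.17×10⁻⁴ = 1.01×10⁻¹⁰ F.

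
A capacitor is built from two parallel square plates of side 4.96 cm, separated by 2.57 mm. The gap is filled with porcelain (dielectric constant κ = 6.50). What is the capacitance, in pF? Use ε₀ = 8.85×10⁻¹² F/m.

55.1 pF

A = (4.96 cm)² = 2.46×10⁻³ m².
C = κε₀A/d = 6.50 × 8.85×10⁻¹² × 2.46×10⁻³ / 2.57×10⁻³ = 5.51×10⁻¹¹ F.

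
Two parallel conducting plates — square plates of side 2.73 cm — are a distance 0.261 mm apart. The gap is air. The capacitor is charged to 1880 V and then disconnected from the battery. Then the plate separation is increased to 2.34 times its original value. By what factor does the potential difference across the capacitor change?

V₂/V₁ ≈ 2.34

Isolated ⇒ Q is held fixed.
C₂ = 0.427 C₁ and V = Q/C, so V₂/V₁ = C₁/C₂ = 2.34.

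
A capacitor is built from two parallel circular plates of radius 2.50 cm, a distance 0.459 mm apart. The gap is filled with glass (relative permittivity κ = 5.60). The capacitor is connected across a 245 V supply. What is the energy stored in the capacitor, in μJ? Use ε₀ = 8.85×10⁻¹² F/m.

A = π(2.50 cm)² = 1.96×10⁻³ m².
C = κε₀A/d = 5.60 × 8.85×10⁻¹² × 1.96×10⁻³ / 4.59×10⁻⁴ = 2.12×10⁻¹⁰ F.
U = ½CV² = ½ × 2.12×10⁻¹⁰ × (245)² = 6.36×10⁻⁶ J.

6.36 μJ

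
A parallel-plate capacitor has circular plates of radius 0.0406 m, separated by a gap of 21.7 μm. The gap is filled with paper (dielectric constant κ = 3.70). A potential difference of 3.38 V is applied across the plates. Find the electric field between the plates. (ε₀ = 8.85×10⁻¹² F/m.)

E = V/d = 3.38 / 2.17×10⁻⁵ = 1.56×10⁵ V/m.

156 V/mm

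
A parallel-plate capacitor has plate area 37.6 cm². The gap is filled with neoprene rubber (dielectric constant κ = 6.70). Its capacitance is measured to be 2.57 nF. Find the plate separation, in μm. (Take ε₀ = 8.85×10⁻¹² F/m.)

A = 37.6 cm² = 3.76×10⁻³ m².
d = κε₀A/C = 6.70 × 8.85×10⁻¹² × 3.76×10⁻³ / 2.57×10⁻⁹ = 8.68×10⁻⁵ m.

86.8 μm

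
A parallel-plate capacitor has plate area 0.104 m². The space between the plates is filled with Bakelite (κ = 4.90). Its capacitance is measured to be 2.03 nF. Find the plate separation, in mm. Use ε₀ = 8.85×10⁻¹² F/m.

2.22 mm

d = κε₀A/C = 4.90 × 8.85×10⁻¹² × 0.104 / 2.03×10⁻⁹ = 2.22×10⁻³ m.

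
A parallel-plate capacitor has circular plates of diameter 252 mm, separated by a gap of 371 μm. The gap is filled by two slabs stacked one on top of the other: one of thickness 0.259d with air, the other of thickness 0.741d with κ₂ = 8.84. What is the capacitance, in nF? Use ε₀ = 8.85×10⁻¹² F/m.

3.47 nF

A = π(252/2 mm)² = 4.99×10⁻² m².
Stacked slabs ⇒ two capacitors in series, each with the full plate area.
C₁ = κ₁ε₀A/d₁ = 1.00 × 8.85×10⁻¹² × 4.99×10⁻² / 9.61×10⁻⁵ = 4.59×10⁻⁹ F.
C₂ = κ₂ε₀A/d₂ = 8.84 × 8.85×10⁻¹² × 4.99×10⁻² / 2.75×10⁻⁴ = 1.42×10⁻⁸ F.
C = (1/C₁ + 1/C₂)⁻¹ = 3.47×10⁻⁹ F.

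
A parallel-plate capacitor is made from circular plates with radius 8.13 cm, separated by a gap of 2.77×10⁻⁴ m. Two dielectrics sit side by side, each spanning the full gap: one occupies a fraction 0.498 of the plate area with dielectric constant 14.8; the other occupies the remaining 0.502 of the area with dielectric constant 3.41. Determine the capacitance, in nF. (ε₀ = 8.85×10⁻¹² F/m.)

A = π(8.13 cm)² = 2.08×10⁻² m².
Side-by-side slabs ⇒ two capacitors in parallel, each spanning the full gap.
C₁ = κ₁ε₀A₁/d = 14.8 × 8.85×10⁻¹² × 1.03×10⁻² / 2.77×10⁻⁴ = 4.89×10⁻⁹ F.
C₂ = κ₂ε₀A₂/d = 3.41 × 8.85×10⁻¹² × 1.04×10⁻² / 2.77×10⁻⁴ = 1.14×10⁻⁹ F.
C = C₁ + C₂ = 6.03×10⁻⁹ F.

C ≈ 6.03 nF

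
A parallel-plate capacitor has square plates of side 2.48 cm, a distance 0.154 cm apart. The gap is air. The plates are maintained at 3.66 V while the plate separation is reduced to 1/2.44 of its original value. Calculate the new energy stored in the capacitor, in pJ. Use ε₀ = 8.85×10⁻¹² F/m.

A = (2.48 cm)² = 6.15×10⁻⁴ m².
Initially C₁ = ε₀A/d = 8.85×10⁻¹² × 6.15×10⁻⁴ / 1.54×10⁻³ = 3.53×10⁻¹² F.
U₁ = 2.37×10⁻¹¹ J.
Battery connected ⇒ V is held fixed. C₂ = 2.44 C₁ and U = ½CV², so U₂/U₁ = C₂/C₁ = 2.44.
U₂ = 2.44 × 2.37×10⁻¹¹ = 5.78×10⁻¹¹ J.

U ≈ 57.8 pJ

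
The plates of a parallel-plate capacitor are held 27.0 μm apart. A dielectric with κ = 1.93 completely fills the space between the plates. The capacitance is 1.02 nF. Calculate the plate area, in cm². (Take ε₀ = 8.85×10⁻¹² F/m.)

A ≈ 16.1 cm²

A = Cd/(κε₀) = 1.02×10⁻⁹ × 2.70×10⁻⁵ / (1.93 × 8.85×10⁻¹²) = 1.61×10⁻³ m².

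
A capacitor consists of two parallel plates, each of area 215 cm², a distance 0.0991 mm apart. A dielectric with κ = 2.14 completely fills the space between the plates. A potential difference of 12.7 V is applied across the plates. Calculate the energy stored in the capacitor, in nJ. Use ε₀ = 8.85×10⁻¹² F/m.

331 nJ

A = 215 cm² = 2.15×10⁻² m².
C = κε₀A/d = 2.14 × 8.85×10⁻¹² × 2.15×10⁻² / 9.91×10⁻⁵ = 4.11×10⁻⁹ F.
U = ½CV² = ½ × 4.11×10⁻⁹ × (12.7)² = 3.31×10⁻⁷ J.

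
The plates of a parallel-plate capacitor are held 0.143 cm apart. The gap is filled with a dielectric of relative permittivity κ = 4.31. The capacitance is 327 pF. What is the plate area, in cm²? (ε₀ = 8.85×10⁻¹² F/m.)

123 cm²

A = Cd/(κε₀) = 3.27×10⁻¹⁰ × 1.43×10⁻³ / (4.31 × 8.85×10⁻¹²) = 1.23×10⁻² m².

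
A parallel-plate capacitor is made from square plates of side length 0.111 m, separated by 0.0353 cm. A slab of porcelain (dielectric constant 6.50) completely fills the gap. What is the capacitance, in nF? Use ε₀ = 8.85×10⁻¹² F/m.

2.01 nF

A = (0.111 m)² = 1.23×10⁻² m².
C = κε₀A/d = 6.50 × 8.85×10⁻¹² × 1.23×10⁻² / 3.53×10⁻⁴ = 2.01×10⁻⁹ F.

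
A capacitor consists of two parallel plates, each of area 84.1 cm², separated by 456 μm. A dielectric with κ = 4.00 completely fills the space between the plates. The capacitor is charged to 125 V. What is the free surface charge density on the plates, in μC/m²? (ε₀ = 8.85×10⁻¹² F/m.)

A = 84.1 cm² = 8.41×10⁻³ m².
C = κε₀A/d = 4.00 × 8.85×10⁻¹² × 8.41×10⁻³ / 4.56×10⁻⁴ = 6.53×10⁻¹⁰ F.
σ = Q/A = CV/A = 6.53×10⁻¹⁰ × 125 / 8.41×10⁻³ = 9.70×10⁻⁶ C/m².

9.70 μC/m²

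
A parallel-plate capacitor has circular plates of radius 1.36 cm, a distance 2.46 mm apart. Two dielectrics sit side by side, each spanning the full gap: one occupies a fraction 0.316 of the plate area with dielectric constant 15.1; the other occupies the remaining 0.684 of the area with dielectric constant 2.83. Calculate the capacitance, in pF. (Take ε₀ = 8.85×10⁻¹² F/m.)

C ≈ 14.0 pF

A = π(1.36 cm)² = 5.81×10⁻⁴ m².
Side-by-side slabs ⇒ two capacitors in parallel, each spanning the full gap.
C₁ = κ₁ε₀A₁/d = 15.1 × 8.85×10⁻¹² × 1.84×10⁻⁴ / 2.46×10⁻³ = 9.97×10⁻¹² F.
C₂ = κ₂ε₀A₂/d = 2.83 × 8.85×10⁻¹² × 3.97×10⁻⁴ / 2.46×10⁻³ = 4.05×10⁻¹² F.
C = C₁ + C₂ = 1.40×10⁻¹¹ F.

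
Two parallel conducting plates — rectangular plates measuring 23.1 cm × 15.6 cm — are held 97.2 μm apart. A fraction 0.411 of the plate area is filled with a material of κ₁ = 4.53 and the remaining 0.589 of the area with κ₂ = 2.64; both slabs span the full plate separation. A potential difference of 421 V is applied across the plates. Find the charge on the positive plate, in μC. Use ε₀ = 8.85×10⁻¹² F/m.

A = 23.1 × 15.6 cm² = 3.60×10⁻² m².
Side-by-side slabs ⇒ two capacitors in parallel, each spanning the full gap.
C₁ = κ₁ε₀A₁/d = 4.53 × 8.85×10⁻¹² × 1.48×10⁻² / 9.72×10⁻⁵ = 6.11×10⁻⁹ F.
C₂ = κ₂ε₀A₂/d = 2.64 × 8.85×10⁻¹² × 2.12×10⁻² / 9.72×10⁻⁵ = 5.10×10⁻⁹ F.
C = C₁ + C₂ = 1.12×10⁻⁸ F.
Q = CV = 1.12×10⁻⁸ × 421 = 4.72×10⁻⁶ C.

Q ≈ 4.72 μC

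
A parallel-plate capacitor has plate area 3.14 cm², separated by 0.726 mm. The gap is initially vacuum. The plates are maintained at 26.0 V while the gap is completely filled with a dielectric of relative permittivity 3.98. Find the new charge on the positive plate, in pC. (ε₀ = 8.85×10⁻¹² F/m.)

A = 3.14 cm² = 3.14×10⁻⁴ m².
Initially C₁ = ε₀A/d = 8.85×10⁻¹² × 3.14×10⁻⁴ / 7.26×10⁻⁴ = 3.83×10⁻¹² F.
Q₁ = 9.95×10⁻¹¹ C.
Battery connected ⇒ V is held fixed. C₂ = 3.98 C₁ and Q = CV, so Q₂/Q₁ = C₂/C₁ = 3.98.
Q₂ = 3.98 × 9.95×10⁻¹¹ = 3.96×10⁻¹⁰ C.

Q ≈ 396 pC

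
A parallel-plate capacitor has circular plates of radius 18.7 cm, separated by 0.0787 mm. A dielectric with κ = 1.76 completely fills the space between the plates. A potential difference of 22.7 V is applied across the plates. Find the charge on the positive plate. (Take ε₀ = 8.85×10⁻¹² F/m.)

Q ≈ 494 nC

A = π(18.7 cm)² = 0.110 m².
C = κε₀A/d = 1.76 × 8.85×10⁻¹² × 0.110 / 7.87×10⁻⁵ = 2.17×10⁻⁸ F.
Q = CV = 2.17×10⁻⁸ × 22.7 = 4.94×10⁻⁷ C.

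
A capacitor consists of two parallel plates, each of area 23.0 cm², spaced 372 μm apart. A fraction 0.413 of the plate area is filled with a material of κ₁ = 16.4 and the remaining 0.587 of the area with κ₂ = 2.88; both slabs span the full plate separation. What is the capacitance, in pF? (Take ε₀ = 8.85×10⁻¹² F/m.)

463 pF

A = 23.0 cm² = 2.30×10⁻³ m².
Side-by-side slabs ⇒ two capacitors in parallel, each spanning the full gap.
C₁ = κ₁ε₀A₁/d = 16.4 × 8.85×10⁻¹² × 9.50×10⁻⁴ / 3.72×10⁻⁴ = 3.71×10⁻¹⁰ F.
C₂ = κ₂ε₀A₂/d = 2.88 × 8.85×10⁻¹² × 1.35×10⁻³ / 3.72×10⁻⁴ = 9.25×10⁻¹¹ F.
C = C₁ + C₂ = 4.63×10⁻¹⁰ F.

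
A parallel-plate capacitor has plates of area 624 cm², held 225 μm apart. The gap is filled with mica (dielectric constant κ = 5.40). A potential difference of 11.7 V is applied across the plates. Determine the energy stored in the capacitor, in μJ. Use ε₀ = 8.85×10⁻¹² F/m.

U ≈ 0.907 μJ

A = 624 cm² = 6.24×10⁻² m².
C = κε₀A/d = 5.40 × 8.85×10⁻¹² × 6.24×10⁻² / 2.25×10⁻⁴ = 1.33×10⁻⁸ F.
U = ½CV² = ½ × 1.33×10⁻⁸ × (11.7)² = 9.07×10⁻⁷ J.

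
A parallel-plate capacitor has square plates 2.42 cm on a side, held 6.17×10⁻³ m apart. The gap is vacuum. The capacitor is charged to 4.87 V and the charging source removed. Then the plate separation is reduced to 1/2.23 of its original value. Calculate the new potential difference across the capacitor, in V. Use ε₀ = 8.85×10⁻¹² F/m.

V ≈ 2.18 V

A = (2.42 cm)² = 5.86×10⁻⁴ m².
Initially C₁ = ε₀A/d = 8.85×10⁻¹² × 5.86×10⁻⁴ / 6.17×10⁻³ = 8.40×10⁻¹³ F.
V₁ = 4.87 V.
Isolated ⇒ Q is held fixed. C₂ = 2.23 C₁ and V = Q/C, so V₂/V₁ = C₁/C₂ = 0.448.
V₂ = 0.448 × 4.87 = 2.18 V.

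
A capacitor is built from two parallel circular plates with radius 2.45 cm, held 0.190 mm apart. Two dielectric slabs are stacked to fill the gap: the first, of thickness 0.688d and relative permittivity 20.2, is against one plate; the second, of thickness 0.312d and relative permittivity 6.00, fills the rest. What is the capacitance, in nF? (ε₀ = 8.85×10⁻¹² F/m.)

1.02 nF

A = π(2.45 cm)² = 1.89×10⁻³ m².
Stacked slabs ⇒ two capacitors in series, each with the full plate area.
C₁ = κ₁ε₀A/d₁ = 20.2 × 8.85×10⁻¹² × 1.89×10⁻³ / 1.31×10⁻⁴ = 2.58×10⁻⁹ F.
C₂ = κ₂ε₀A/d₂ = 6.00 × 8.85×10⁻¹² × 1.89×10⁻³ / 5.93×10⁻⁵ = 1.69×10⁻⁹ F.
C = (1/C₁ + 1/C₂)⁻¹ = 1.02×10⁻⁹ F.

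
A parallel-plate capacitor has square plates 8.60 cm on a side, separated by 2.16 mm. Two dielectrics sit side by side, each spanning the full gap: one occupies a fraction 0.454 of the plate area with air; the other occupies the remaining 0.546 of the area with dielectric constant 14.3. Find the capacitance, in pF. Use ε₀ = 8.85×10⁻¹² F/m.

A = (8.60 cm)² = 7.40×10⁻³ m².
Side-by-side slabs ⇒ two capacitors in parallel, each spanning the full gap.
C₁ = κ₁ε₀A₁/d = 1.00 × 8.85×10⁻¹² × 3.36×10⁻³ / 2.16×10⁻³ = 1.38×10⁻¹¹ F.
C₂ = κ₂ε₀A₂/d = 14.3 × 8.85×10⁻¹² × 4.04×10⁻³ / 2.16×10⁻³ = 2.37×10⁻¹⁰ F.
C = C₁ + C₂ = 2.50×10⁻¹⁰ F.

C ≈ 250 pF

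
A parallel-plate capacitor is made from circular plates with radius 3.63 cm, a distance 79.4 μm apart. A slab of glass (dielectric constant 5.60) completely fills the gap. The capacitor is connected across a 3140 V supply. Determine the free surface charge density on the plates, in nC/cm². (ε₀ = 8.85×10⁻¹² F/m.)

A = π(3.63 cm)² = 4.14×10⁻³ m².
C = κε₀A/d = 5.60 × 8.85×10⁻¹² × 4.14×10⁻³ / 7.94×10⁻⁵ = 2.58×10⁻⁹ F.
σ = Q/A = CV/A = 2.58×10⁻⁹ × 3140 / 4.14×10⁻³ = 1.96×10⁻³ C/m².

196 nC/cm²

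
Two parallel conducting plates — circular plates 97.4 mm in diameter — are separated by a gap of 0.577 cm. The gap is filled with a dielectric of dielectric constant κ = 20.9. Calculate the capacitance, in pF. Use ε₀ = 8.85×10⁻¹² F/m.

C ≈ 239 pF

A = π(97.4/2 mm)² = 7.45×10⁻³ m².
C = κε₀A/d = 20.9 × 8.85×10⁻¹² × 7.45×10⁻³ / 5.77×10⁻³ = 2.39×10⁻¹⁰ F.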